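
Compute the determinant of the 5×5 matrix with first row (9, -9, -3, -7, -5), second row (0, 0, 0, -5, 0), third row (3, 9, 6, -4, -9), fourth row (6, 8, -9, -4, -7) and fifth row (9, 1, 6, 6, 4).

132120

Expand along row 2 (it has 4 zeros):
  + (-5) · M_24   where M_24 = det([9 -9 -3 -5; 3 9 6 -9; 6 8 -9 -7; 9 1 6 4]) = -26424
det = (+1)·(-5)·(-26424) = 132120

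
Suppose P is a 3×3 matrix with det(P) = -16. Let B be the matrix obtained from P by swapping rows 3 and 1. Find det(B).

Swapping two rows multiplies the determinant by −1.
det(B) = (-1)·(-16) = 16

|B| = 16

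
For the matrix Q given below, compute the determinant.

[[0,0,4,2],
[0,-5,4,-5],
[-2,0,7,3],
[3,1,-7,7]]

-334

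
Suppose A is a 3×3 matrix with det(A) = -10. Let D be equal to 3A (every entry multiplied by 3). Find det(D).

For a 3×3 matrix, det(3A) = 3^3·det(A) = 27·det(A).
det(D) = (27)·(-10) = -270

|D| = -270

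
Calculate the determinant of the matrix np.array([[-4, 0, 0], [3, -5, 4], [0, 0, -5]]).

-100

Expand along column 2:
  + (-5) · |-4 0; 0 -5| = (-5)·(20 − 0) = -100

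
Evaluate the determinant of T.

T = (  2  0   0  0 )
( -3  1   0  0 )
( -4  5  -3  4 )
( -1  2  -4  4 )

T is block lower-triangular with a 2×2 block and a 2×2 block on the diagonal, so its determinant equals the product of the determinants of the diagonal blocks.
det of the 2×2 block = 2
det of the 2×2 block = 4
det = (2)·(4) = 8

8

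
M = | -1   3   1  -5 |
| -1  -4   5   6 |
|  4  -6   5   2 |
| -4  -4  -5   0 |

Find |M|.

det(M) = -1536

Expand along row 4 (it has 1 zero):
  − (-4) · M_41   where M_41 = det([3 1 -5; -4 5 6; -6 5 2]) = -138
  + (-4) · M_42   where M_42 = det([-1 1 -5; -1 5 6; 4 5 2]) = 171
  − (-5) · M_43   where M_43 = det([-1 3 -5; -1 -4 6; 4 -6 2]) = -60
det = (-1)·(-4)·(-138) + (+1)·(-4)·(171) + (-1)·(-5)·(-60) = -1536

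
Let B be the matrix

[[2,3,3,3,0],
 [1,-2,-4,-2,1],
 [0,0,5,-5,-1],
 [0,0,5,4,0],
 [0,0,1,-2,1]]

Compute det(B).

-413

B is block upper-triangular with a 2×2 block and a 3×3 block on the diagonal, so its determinant equals the product of the determinants of the diagonal blocks.
det of the 2×2 block = -7
det of the 3×3 block = 59
det = (-7)·(59) = -413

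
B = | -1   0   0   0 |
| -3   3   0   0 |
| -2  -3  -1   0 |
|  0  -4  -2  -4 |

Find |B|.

The determinant is -12.

B is lower triangular, so det(B) is the product of the diagonal entries:
det = (-1) · (3) · (-1) · (-4) = -12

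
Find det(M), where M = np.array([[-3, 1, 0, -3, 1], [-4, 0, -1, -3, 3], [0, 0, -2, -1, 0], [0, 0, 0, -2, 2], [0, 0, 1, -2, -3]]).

M is block upper-triangular with a 2×2 block and a 3×3 block on the diagonal, so its determinant equals the product of the determinants of the diagonal blocks.
det of the 2×2 block = 4
det of the 3×3 block = -22
det = (4)·(-22) = -88

The determinant is -88.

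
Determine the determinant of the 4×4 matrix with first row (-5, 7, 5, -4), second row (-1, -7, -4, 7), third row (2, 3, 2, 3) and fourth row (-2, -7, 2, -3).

-1904

Expand along row 1:
  + (-5) · M_11   where M_11 = det([-7 -4 7; 3 2 3; -7 2 -3]) = 272
  − (7) · M_12   where M_12 = det([-1 -4 7; 2 2 3; -2 2 -3]) = 68
  + (5) · M_13   where M_13 = det([-1 -7 7; 2 3 3; -2 -7 -3]) = -68
  − (-4) · M_14   where M_14 = det([-1 -7 -4; 2 3 2; -2 -7 2]) = 68
det = (+1)·(-5)·(272) + (-1)·(7)·(68) + (+1)·(5)·(-68) + (-1)·(-4)·(68) = -1904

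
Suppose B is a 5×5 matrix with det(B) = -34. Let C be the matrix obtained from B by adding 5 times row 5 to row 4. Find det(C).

-34

Adding a multiple of one row to another leaves the determinant unchanged.
det(C) = (1)·(-34) = -34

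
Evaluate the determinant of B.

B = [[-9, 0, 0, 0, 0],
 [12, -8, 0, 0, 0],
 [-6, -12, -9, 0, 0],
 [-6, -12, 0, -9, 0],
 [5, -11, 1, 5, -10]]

-58320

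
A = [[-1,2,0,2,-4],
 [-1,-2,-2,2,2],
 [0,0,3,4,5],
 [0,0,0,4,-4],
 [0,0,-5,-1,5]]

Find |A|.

A is block upper-triangular with a 2×2 block and a 3×3 block on the diagonal, so its determinant equals the product of the determinants of the diagonal blocks.
det of the 2×2 block = 4
det of the 3×3 block = 228
det = (4)·(228) = 912

The determinant is 912.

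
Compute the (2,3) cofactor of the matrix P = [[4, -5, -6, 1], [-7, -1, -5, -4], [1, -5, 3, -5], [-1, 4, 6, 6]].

Delete row 2 and column 3; the remaining 3×3 submatrix is [4 -5 1; 1 -5 -5; -1 4 6].
Its determinant is -36.
The cofactor carries sign (−1)^(2+3) = −1, so C_{2,3} = −(-36) = 36.

36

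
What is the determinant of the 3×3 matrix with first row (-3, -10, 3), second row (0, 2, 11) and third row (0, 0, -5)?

The matrix is upper triangular, so the determinant is the product of the diagonal entries:
det = (-3) · (2) · (-5) = 30

The determinant is 30.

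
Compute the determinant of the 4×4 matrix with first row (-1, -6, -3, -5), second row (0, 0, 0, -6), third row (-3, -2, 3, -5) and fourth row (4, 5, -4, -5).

Expand along row 2 (it has 3 zeros):
  + (-6) · M_24   where M_24 = det([-1 -6 -3; -3 -2 3; 4 5 -4]) = 28
det = (+1)·(-6)·(28) = -168

The determinant is -168.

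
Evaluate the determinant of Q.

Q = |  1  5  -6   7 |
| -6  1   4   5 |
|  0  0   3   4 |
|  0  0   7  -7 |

-1519

Q is block upper-triangular with a 2×2 block and a 2×2 block on the diagonal, so its determinant equals the product of the determinants of the diagonal blocks.
det of the 2×2 block = 31
det of the 2×2 block = -49
det = (31)·(-49) = -1519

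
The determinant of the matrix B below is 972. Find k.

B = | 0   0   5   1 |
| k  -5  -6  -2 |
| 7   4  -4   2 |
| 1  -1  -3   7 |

Expanding along the row containing k, det(B) is linear in k: det(B) = (166)·k + (1304).
Set (166)·k + (1304) = 972  ⇒  (166)·k = -332  ⇒  k = -2.

-2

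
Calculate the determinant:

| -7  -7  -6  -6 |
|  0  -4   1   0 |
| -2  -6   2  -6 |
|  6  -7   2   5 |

The determinant is -778.

Expand along row 2 (it has 2 zeros):
  + (-4) · M_22   where M_22 = det([-7 -6 -6; -2 2 -6; 6 2 5]) = 98
  − (1) · M_23   where M_23 = det([-7 -7 -6; -2 -6 -6; 6 -7 5]) = 386
det = (+1)·(-4)·(98) + (-1)·(1)·(386) = -778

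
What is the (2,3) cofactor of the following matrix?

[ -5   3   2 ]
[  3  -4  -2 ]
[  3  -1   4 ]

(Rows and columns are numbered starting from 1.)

4

Delete row 2 and column 3; the remaining 2×2 submatrix is [-5 3; 3 -1].
Its determinant is (-5)·(-1) − 3·3 = -4.
The cofactor carries sign (−1)^(2+3) = −1, so C_{2,3} = −(-4) = 4.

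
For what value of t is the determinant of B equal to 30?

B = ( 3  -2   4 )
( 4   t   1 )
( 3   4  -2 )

Expanding along the column containing t, det(B) is linear in t: det(B) = (-18)·t + (30).
Set (-18)·t + (30) = 30  ⇒  (-18)·t = 0  ⇒  t = 0.

t = 0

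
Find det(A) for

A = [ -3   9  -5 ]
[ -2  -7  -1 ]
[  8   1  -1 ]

-384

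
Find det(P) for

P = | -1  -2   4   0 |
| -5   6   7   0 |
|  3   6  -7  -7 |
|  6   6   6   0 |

Expand along column 4 (it has 3 zeros):
  − (-7) · M_34   where M_34 = det([-1 -2 4; -5 6 7; 6 6 6]) = -402
det = (-1)·(-7)·(-402) = -2814

The determinant is -2814.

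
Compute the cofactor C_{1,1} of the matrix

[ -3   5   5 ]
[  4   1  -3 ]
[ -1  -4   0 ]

Delete row 1 and column 1; the remaining 2×2 submatrix is [1 -3; -4 0].
Its determinant is 1·0 − (-3)·(-4) = -12.
The cofactor carries sign (−1)^(1+1) = +1, so C_{1,1} = +(-12) = -12.

The cofactor is -12.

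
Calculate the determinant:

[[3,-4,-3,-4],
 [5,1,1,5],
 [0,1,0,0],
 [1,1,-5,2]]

-200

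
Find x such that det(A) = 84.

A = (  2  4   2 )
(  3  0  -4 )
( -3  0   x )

Expanding along the row containing x, det(A) is linear in x: det(A) = (-12)·x + (48).
Set (-12)·x + (48) = 84  ⇒  (-12)·x = 36  ⇒  x = -3.

x = -3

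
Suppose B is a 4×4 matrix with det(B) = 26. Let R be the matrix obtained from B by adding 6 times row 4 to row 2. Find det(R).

det(R) = 26

Adding a multiple of one row to another leaves the determinant unchanged.
det(R) = (1)·(26) = 26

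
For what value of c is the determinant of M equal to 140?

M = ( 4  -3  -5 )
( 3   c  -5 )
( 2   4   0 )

9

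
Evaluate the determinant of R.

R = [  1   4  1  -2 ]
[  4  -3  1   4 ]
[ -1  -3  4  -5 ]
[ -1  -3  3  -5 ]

121

Expand along row 1:
  + (1) · M_11   where M_11 = det([-3 1 4; -3 4 -5; -3 3 -5]) = 27
  − (4) · M_12   where M_12 = det([4 1 4; -1 4 -5; -1 3 -5]) = -16
  + (1) · M_13   where M_13 = det([4 -3 4; -1 -3 -5; -1 -3 -5]) = 0
  − (-2) · M_14   where M_14 = det([4 -3 1; -1 -3 4; -1 -3 3]) = 15
det = (+1)·(1)·(27) + (-1)·(4)·(-16) + (+1)·(1)·(0) + (-1)·(-2)·(15) = 121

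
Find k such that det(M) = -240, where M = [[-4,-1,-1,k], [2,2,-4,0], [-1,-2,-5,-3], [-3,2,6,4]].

Expanding along the column containing k, det(M) is linear in k: det(M) = (-70)·k + (-30).
Set (-70)·k + (-30) = -240  ⇒  (-70)·k = -210  ⇒  k = 3.

3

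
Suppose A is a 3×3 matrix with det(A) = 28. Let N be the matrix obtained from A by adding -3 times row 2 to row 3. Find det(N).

|N| = 28

Adding a multiple of one row to another leaves the determinant unchanged.
det(N) = (1)·(28) = 28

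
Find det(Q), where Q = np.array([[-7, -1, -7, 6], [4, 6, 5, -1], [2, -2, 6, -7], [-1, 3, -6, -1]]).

Expand along row 1:
  + (-7) · M_11   where M_11 = det([6 5 -1; -2 6 -7; 3 -6 -1]) = -397
  − (-1) · M_12   where M_12 = det([4 5 -1; 2 6 -7; -1 -6 -1]) = -141
  + (-7) · M_13   where M_13 = det([4 6 -1; 2 -2 -7; -1 3 -1]) = 142
  − (6) · M_14   where M_14 = det([4 6 5; 2 -2 6; -1 3 -6]) = 32
det = (+1)·(-7)·(-397) + (-1)·(-1)·(-141) + (+1)·(-7)·(142) + (-1)·(6)·(32) = 1452

|Q| = 1452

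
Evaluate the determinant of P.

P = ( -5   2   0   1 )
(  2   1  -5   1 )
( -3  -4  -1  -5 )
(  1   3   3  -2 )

Expand along row 1 (it has 1 zero):
  + (-5) · M_11   where M_11 = det([1 -5 1; -4 -1 -5; 3 3 -2]) = 123
  − (2) · M_12   where M_12 = det([2 -5 1; -3 -1 -5; 1 3 -2]) = 81
  − (1) · M_14   where M_14 = det([2 1 -5; -3 -4 -1; 1 3 3]) = 15
det = (+1)·(-5)·(123) + (-1)·(2)·(81) + (-1)·(1)·(15) = -792

-792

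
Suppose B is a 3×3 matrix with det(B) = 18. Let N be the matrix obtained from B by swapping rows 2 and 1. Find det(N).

The determinant is -18.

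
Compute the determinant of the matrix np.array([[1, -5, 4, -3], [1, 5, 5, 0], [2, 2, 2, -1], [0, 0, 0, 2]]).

The determinant is -144.

Expand along row 4 (it has 3 zeros):
  + (2) · M_44   where M_44 = det([1 -5 4; 1 5 5; 2 2 2]) = -72
det = (+1)·(2)·(-72) = -144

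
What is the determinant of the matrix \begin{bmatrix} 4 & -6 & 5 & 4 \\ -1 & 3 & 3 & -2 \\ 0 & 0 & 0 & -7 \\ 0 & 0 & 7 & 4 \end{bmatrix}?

294

The matrix is block upper-triangular with a 2×2 block and a 2×2 block on the diagonal, so its determinant equals the product of the determinants of the diagonal blocks.
det of the 2×2 block = 6
det of the 2×2 block = 49
det = (6)·(49) = 294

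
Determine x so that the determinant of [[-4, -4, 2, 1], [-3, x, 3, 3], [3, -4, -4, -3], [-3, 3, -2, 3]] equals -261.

-1

Expanding along the column containing x, det(M) is linear in x: det(M) = (54)·x + (-207).
Set (54)·x + (-207) = -261  ⇒  (54)·x = -54  ⇒  x = -1.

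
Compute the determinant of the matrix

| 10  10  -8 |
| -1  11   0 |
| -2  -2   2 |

48

Expand along row 2:
  − (-1) · |10 -8; -2 2| = −(-1)·(20 − 16) = 4
  + 11 · |10 -8; -2 2| = 11·(20 − 16) = 44
Sum: (4) + (44) = 48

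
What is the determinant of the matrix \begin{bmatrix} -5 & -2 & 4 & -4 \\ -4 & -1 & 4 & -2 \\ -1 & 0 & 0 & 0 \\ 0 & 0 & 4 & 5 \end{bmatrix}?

20

Expand along row 3 (it has 3 zeros):
  + (-1) · M_31   where M_31 = det([-2 4 -4; -1 4 -2; 0 4 5]) = -20
det = (+1)·(-1)·(-20) = 20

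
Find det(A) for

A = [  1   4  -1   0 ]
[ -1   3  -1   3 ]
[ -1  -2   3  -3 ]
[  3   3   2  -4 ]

63

Expand along row 1 (it has 1 zero):
  + (1) · M_11   where M_11 = det([3 -1 3; -2 3 -3; 3 2 -4]) = -40
  − (4) · M_12   where M_12 = det([-1 -1 3; -1 3 -3; 3 2 -4]) = -14
  + (-1) · M_13   where M_13 = det([-1 3 3; -1 -2 -3; 3 3 -4]) = -47
det = (+1)·(1)·(-40) + (-1)·(4)·(-14) + (+1)·(-1)·(-47) = 63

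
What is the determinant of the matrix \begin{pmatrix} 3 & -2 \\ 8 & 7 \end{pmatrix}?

37

det = 3·7 − (-2)·8 = 21 − (-16) = 37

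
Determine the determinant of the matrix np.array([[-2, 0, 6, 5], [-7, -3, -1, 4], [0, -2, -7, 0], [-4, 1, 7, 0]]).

Expand along row 3 (it has 2 zeros):
  − (-2) · M_32   where M_32 = det([-2 6 5; -7 -1 4; -4 7 0]) = -305
  + (-7) · M_33   where M_33 = det([-2 0 5; -7 -3 4; -4 1 0]) = -87
det = (-1)·(-2)·(-305) + (+1)·(-7)·(-87) = -1

-1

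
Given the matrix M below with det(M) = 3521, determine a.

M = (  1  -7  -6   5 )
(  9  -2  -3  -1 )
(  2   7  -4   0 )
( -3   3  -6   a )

-2

Expanding along the row containing a, det(M) is linear in a: det(M) = (-583)·a + (2355).
Set (-583)·a + (2355) = 3521  ⇒  (-583)·a = 1166  ⇒  a = -2.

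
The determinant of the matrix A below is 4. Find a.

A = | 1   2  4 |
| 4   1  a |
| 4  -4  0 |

a = 7

Expanding along the row containing a, det(A) is linear in a: det(A) = (12)·a + (-80).
Set (12)·a + (-80) = 4  ⇒  (12)·a = 84  ⇒  a = 7.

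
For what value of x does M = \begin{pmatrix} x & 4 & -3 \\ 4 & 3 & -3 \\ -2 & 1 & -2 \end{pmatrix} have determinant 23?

Expanding along the column containing x, det(M) is linear in x: det(M) = (-3)·x + (26).
Set (-3)·x + (26) = 23  ⇒  (-3)·x = -3  ⇒  x = 1.

x = 1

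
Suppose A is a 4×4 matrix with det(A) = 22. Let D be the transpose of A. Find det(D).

22

det(Aᵀ) = det(A).
det(D) = (1)·(22) = 22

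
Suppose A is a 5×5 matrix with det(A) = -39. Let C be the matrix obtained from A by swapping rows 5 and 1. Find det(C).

The determinant is 39.

Swapping two rows multiplies the determinant by −1.
det(C) = (-1)·(-39) = 39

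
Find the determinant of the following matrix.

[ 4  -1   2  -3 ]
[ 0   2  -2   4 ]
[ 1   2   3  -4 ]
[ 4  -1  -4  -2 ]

-334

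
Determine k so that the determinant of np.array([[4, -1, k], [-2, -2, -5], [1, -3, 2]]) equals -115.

Expanding along the column containing k, det(M) is linear in k: det(M) = (8)·k + (-75).
Set (8)·k + (-75) = -115  ⇒  (8)·k = -40  ⇒  k = -5.

k = -5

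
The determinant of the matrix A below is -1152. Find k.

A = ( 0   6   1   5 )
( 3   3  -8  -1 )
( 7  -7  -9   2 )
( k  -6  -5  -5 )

Expanding along the row containing k, det(A) is linear in k: det(A) = (564)·k + (-1152).
Set (564)·k + (-1152) = -1152  ⇒  (564)·k = 0  ⇒  k = 0.

k = 0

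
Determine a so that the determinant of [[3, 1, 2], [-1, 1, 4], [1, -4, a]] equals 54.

a = -1

Expanding along the column containing a, det(A) is linear in a: det(A) = (4)·a + (58).
Set (4)·a + (58) = 54  ⇒  (4)·a = -4  ⇒  a = -1.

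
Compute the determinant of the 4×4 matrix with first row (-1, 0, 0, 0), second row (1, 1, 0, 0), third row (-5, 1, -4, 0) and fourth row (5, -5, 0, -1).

The determinant is -4.

The matrix is lower triangular, so the determinant is the product of the diagonal entries:
det = (-1) · (1) · (-4) · (-1) = -4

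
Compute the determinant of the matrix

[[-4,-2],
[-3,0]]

-6

det = (-4)·0 − (-2)·(-3) = 0 − 6 = -6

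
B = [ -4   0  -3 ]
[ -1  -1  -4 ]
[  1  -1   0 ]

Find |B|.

The determinant is 10.

Expand along row 1:
  + (-4) · |-1 -4; -1 0| = (-4)·(0 − 4) = 16
  + (-3) · |-1 -1; 1 -1| = (-3)·(1 − (-1)) = -6
Sum: (16) + (-6) = 10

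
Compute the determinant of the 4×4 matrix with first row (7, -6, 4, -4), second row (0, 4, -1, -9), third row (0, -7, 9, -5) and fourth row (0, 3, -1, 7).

Expand along column 1 (it has 3 zeros):
  + (7) · M_11   where M_11 = det([4 -1 -9; -7 9 -5; 3 -1 7]) = 378
det = (+1)·(7)·(378) = 2646

2646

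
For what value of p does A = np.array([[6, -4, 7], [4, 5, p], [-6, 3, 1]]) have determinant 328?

p = -2

Expanding along the column containing p, det(A) is linear in p: det(A) = (6)·p + (340).
Set (6)·p + (340) = 328  ⇒  (6)·p = -12  ⇒  p = -2.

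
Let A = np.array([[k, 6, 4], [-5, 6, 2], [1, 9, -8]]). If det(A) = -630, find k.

3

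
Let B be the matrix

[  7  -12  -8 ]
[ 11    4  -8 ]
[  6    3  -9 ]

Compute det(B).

Expand along column 1:
  + 7 · |4 -8; 3 -9| = 7·(-36 − (-24)) = -84
  − 11 · |-12 -8; 3 -9| = −11·(108 − (-24)) = -1452
  + 6 · |-12 -8; 4 -8| = 6·(96 − (-32)) = 768
Sum: (-84) + (-1452) + (768) = -768

det(B) = -768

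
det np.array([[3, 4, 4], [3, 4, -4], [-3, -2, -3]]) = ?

48

Expand along row 1:
  + 3 · |4 -4; -2 -3| = 3·(-12 − 8) = -60
  − 4 · |3 -4; -3 -3| = −4·(-9 − 12) = 84
  + 4 · |3 4; -3 -2| = 4·(-6 − (-12)) = 24
Sum: (-60) + (84) + (24) = 48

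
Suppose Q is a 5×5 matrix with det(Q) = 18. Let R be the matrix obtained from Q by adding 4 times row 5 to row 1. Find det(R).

Adding a multiple of one row to another leaves the determinant unchanged.
det(R) = (1)·(18) = 18

18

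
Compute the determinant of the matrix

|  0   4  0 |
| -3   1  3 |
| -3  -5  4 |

Expand along row 1:
  − 4 · |-3 3; -3 4| = −4·(-12 − (-9)) = 12

12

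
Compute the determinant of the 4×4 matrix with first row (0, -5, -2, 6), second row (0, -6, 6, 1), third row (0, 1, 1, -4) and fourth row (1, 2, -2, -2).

-99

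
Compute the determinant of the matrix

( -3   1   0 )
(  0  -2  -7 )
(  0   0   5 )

The matrix is upper triangular, so the determinant is the product of the diagonal entries:
det = (-3) · (-2) · (5) = 30

30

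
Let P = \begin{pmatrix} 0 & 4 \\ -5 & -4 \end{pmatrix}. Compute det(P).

20

det(P) = 0·(-4) − 4·(-5) = 0 − (-20) = 20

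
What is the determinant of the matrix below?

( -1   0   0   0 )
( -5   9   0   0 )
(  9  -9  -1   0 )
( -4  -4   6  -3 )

-27

The matrix is lower triangular, so the determinant is the product of the diagonal entries:
det = (-1) · (9) · (-1) · (-3) = -27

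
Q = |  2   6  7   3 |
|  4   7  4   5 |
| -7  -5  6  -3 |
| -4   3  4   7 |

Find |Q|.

-366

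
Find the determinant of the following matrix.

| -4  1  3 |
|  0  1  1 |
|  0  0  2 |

The determinant is -8.

The matrix is upper triangular, so the determinant is the product of the diagonal entries:
det = (-4) · (1) · (2) = -8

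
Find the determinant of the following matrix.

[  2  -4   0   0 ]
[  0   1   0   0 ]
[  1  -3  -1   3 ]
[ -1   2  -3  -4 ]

26

The matrix is block lower-triangular with a 2×2 block and a 2×2 block on the diagonal, so its determinant equals the product of the determinants of the diagonal blocks.
det of the 2×2 block = 2
det of the 2×2 block = 13
det = (2)·(13) = 26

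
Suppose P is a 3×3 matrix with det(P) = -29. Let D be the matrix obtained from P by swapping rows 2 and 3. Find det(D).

Swapping two rows multiplies the determinant by −1.
det(D) = (-1)·(-29) = 29

The determinant is 29.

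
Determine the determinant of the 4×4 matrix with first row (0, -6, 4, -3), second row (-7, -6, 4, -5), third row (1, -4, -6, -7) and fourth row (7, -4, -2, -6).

-1148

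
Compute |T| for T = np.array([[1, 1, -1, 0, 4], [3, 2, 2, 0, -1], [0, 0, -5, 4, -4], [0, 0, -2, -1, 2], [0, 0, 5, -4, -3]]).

|T| = 91

T is block upper-triangular with a 2×2 block and a 3×3 block on the diagonal, so its determinant equals the product of the determinants of the diagonal blocks.
det of the 2×2 block = -1
det of the 3×3 block = -91
det = (-1)·(-91) = 91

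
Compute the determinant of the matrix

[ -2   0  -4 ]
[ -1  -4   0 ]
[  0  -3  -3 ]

Expand along column 1:
  + (-2) · |-4 0; -3 -3| = (-2)·(12 − 0) = -24
  − (-1) · |0 -4; -3 -3| = −(-1)·(0 − 12) = -12
Sum: (-24) + (-12) = -36

The determinant is -36.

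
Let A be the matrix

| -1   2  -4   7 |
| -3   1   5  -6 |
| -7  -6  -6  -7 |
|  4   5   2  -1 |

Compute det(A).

The determinant is 2084.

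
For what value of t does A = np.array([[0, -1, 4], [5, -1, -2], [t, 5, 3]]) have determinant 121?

Expanding along the row containing t, det(A) is linear in t: det(A) = (6)·t + (115).
Set (6)·t + (115) = 121  ⇒  (6)·t = 6  ⇒  t = 1.

t = 1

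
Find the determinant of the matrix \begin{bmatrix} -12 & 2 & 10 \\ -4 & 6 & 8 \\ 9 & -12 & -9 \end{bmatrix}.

Expand along row 1:
  + (-12) · |6 8; -12 -9| = (-12)·(-54 − (-96)) = -504
  − 2 · |-4 8; 9 -9| = −2·(36 − 72) = 72
  + 10 · |-4 6; 9 -12| = 10·(48 − 54) = -60
Sum: (-504) + (72) + (-60) = -492

The determinant is -492.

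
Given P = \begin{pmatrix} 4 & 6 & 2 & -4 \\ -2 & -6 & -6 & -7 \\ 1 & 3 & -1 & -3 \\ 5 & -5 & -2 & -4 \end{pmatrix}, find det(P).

Expand along row 1:
  + (4) · M_11   where M_11 = det([-6 -6 -7; 3 -1 -3; -5 -2 -4]) = -73
  − (6) · M_12   where M_12 = det([-2 -6 -7; 1 -1 -3; 5 -2 -4]) = 49
  + (2) · M_13   where M_13 = det([-2 -6 -7; 1 3 -3; 5 -5 -4]) = 260
  − (-4) · M_14   where M_14 = det([-2 -6 -6; 1 3 -1; 5 -5 -2]) = 160
det = (+1)·(4)·(-73) + (-1)·(6)·(49) + (+1)·(2)·(260) + (-1)·(-4)·(160) = 574

|P| = 574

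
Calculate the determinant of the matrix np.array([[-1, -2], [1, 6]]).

det = (-1)·6 − (-2)·1 = -6 − (-2) = -4

-4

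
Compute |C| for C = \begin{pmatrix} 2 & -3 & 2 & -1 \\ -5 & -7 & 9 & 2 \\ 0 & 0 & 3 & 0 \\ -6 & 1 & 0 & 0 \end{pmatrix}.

Expand along row 3 (it has 3 zeros):
  + (3) · M_33   where M_33 = det([2 -3 -1; -5 -7 2; -6 1 0]) = 79
det = (+1)·(3)·(79) = 237

det(C) = 237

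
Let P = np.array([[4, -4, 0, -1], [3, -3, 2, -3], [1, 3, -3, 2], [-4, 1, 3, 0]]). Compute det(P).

The determinant is -49.

Expand along row 1 (it has 1 zero):
  + (4) · M_11   where M_11 = det([-3 2 -3; 3 -3 2; 1 3 0]) = -14
  − (-4) · M_12   where M_12 = det([3 2 -3; 1 -3 2; -4 3 0]) = -7
  − (-1) · M_14   where M_14 = det([3 -3 2; 1 3 -3; -4 1 3]) = 35
det = (+1)·(4)·(-14) + (-1)·(-4)·(-7) + (-1)·(-1)·(35) = -49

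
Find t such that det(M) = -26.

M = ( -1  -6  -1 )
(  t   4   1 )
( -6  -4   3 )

t = -1

Expanding along the column containing t, det(M) is linear in t: det(M) = (22)·t + (-4).
Set (22)·t + (-4) = -26  ⇒  (22)·t = -22  ⇒  t = -1.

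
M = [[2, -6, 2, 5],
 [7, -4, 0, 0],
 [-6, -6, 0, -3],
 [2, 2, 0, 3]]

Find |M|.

The determinant is -264.

Expand along column 3 (it has 3 zeros):
  + (2) · M_13   where M_13 = det([7 -4 0; -6 -6 -3; 2 2 3]) = -132
det = (+1)·(2)·(-132) = -264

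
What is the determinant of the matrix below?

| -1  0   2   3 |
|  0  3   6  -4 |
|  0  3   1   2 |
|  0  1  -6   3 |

-79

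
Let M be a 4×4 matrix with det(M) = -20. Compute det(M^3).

det(M^3) = (det M)^3 = (-20)^3 = -8000

The determinant is -8000.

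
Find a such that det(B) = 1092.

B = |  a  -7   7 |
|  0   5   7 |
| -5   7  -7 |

a = -8

Expanding along the column containing a, det(B) is linear in a: det(B) = (-84)·a + (420).
Set (-84)·a + (420) = 1092  ⇒  (-84)·a = 672  ⇒  a = -8.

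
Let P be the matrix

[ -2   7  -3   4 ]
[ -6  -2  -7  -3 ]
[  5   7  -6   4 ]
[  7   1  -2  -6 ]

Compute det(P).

3578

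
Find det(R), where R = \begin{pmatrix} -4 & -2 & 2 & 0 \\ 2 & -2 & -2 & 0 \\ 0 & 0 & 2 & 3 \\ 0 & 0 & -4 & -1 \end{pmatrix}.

R is block upper-triangular with a 2×2 block and a 2×2 block on the diagonal, so its determinant equals the product of the determinants of the diagonal blocks.
det of the 2×2 block = 12
det of the 2×2 block = 10
det = (12)·(10) = 120

The determinant is 120.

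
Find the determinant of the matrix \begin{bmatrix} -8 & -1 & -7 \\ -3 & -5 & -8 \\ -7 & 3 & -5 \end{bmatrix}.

-125

Expand along column 1:
  + (-8) · |-5 -8; 3 -5| = (-8)·(25 − (-24)) = -392
  − (-3) · |-1 -7; 3 -5| = −(-3)·(5 − (-21)) = 78
  + (-7) · |-1 -7; -5 -8| = (-7)·(8 − 35) = 189
Sum: (-392) + (78) + (189) = -125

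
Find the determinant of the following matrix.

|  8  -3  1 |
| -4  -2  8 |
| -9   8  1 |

-374

Expand along column 1:
  + 8 · |-2 8; 8 1| = 8·(-2 − 64) = -528
  − (-4) · |-3 1; 8 1| = −(-4)·(-3 − 8) = -44
  + (-9) · |-3 1; -2 8| = (-9)·(-24 − (-2)) = 198
Sum: (-528) + (-44) + (198) = -374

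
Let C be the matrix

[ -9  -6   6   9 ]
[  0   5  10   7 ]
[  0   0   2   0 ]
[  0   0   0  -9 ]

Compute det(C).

|C| = 810

C is upper triangular, so det(C) is the product of the diagonal entries:
det = (-9) · (5) · (2) · (-9) = 810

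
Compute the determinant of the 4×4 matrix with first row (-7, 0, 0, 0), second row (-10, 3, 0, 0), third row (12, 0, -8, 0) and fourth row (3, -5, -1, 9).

The determinant is 1512.

The matrix is lower triangular, so the determinant is the product of the diagonal entries:
det = (-7) · (3) · (-8) · (9) = 1512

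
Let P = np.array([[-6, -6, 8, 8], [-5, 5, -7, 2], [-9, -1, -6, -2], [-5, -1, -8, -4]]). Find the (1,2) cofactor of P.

Delete row 1 and column 2; the remaining 3×3 submatrix is [-5 -7 2; -9 -6 -2; -5 -8 -4].
Its determinant is 226.
The cofactor carries sign (−1)^(1+2) = −1, so C_{1,2} = −(226) = -226.

-226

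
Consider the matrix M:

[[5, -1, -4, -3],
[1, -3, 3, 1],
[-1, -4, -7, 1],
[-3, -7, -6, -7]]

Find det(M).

Expand along row 1:
  + (5) · M_11   where M_11 = det([-3 3 1; -4 -7 1; -7 -6 -7]) = -295
  − (-1) · M_12   where M_12 = det([1 3 1; -1 -7 1; -3 -6 -7]) = 10
  + (-4) · M_13   where M_13 = det([1 -3 1; -1 -4 1; -3 -7 -7]) = 60
  − (-3) · M_14   where M_14 = det([1 -3 3; -1 -4 -7; -3 -7 -6]) = -85
det = (+1)·(5)·(-295) + (-1)·(-1)·(10) + (+1)·(-4)·(60) + (-1)·(-3)·(-85) = -1960

-1960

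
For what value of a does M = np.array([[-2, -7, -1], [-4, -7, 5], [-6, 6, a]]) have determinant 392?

a = -4

Expanding along the column containing a, det(M) is linear in a: det(M) = (-14)·a + (336).
Set (-14)·a + (336) = 392  ⇒  (-14)·a = 56  ⇒  a = -4.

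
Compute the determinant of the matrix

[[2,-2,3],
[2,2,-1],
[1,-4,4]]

Expand along column 1:
  + 2 · |2 -1; -4 4| = 2·(8 − 4) = 8
  − 2 · |-2 3; -4 4| = −2·(-8 − (-12)) = -8
  + 1 · |-2 3; 2 -1| = 1·(2 − 6) = -4
Sum: (8) + (-8) + (-4) = -4

-4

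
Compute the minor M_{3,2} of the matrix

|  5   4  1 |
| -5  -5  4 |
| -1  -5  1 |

25

Delete row 3 and column 2; the remaining 2×2 submatrix is [5 1; -5 4].
Its determinant is 5·4 − 1·(-5) = 25.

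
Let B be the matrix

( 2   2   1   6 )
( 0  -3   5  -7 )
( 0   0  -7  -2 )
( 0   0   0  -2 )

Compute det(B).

B is block upper-triangular with a 2×2 block and a 2×2 block on the diagonal, so its determinant equals the product of the determinants of the diagonal blocks.
det of the 2×2 block = -6
det of the 2×2 block = 14
det = (-6)·(14) = -84

-84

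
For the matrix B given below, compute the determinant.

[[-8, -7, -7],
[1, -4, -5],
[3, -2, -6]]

Expand along column 1:
  + (-8) · |-4 -5; -2 -6| = (-8)·(24 − 10) = -112
  − 1 · |-7 -7; -2 -6| = −1·(42 − 14) = -28
  + 3 · |-7 -7; -4 -5| = 3·(35 − 28) = 21
Sum: (-112) + (-28) + (21) = -119

|B| = -119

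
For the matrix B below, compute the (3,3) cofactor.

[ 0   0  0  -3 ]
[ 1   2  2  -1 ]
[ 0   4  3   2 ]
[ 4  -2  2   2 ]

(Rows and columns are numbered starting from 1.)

Delete row 3 and column 3; the remaining 3×3 submatrix is [0 0 -3; 1 2 -1; 4 -2 2].
Its determinant is 30.
The cofactor carries sign (−1)^(3+3) = +1, so C_{3,3} = +(30) = 30.

The cofactor is 30.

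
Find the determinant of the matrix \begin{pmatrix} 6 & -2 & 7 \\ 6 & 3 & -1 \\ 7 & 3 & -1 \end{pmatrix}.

The determinant is -19.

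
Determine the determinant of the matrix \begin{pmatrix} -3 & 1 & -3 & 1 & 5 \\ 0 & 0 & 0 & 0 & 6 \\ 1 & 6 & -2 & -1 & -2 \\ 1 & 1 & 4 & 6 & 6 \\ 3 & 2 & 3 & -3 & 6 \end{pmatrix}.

-1746

Expand along row 2 (it has 4 zeros):
  − (6) · M_25   where M_25 = det([-3 1 -3 1; 1 6 -2 -1; 1 1 4 6; 3 2 3 -3]) = 291
det = (-1)·(6)·(291) = -1746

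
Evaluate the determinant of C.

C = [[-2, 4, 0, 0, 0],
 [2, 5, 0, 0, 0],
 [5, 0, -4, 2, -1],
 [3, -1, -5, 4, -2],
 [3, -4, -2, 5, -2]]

C is block lower-triangular with a 2×2 block and a 3×3 block on the diagonal, so its determinant equals the product of the determinants of the diagonal blocks.
det of the 2×2 block = -18
det of the 3×3 block = -3
det = (-18)·(-3) = 54

54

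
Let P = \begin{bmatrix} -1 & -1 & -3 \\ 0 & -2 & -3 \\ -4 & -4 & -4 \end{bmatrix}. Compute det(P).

16

Expand along row 2:
  + (-2) · |-1 -3; -4 -4| = (-2)·(4 − 12) = 16
  − (-3) · |-1 -1; -4 -4| = −(-3)·(4 − 4) = 0
Sum: (16) + (0) = 16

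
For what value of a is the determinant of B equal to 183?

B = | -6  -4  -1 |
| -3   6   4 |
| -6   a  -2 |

a = 1

Expanding along the column containing a, det(B) is linear in a: det(B) = (27)·a + (156).
Set (27)·a + (156) = 183  ⇒  (27)·a = 27  ⇒  a = 1.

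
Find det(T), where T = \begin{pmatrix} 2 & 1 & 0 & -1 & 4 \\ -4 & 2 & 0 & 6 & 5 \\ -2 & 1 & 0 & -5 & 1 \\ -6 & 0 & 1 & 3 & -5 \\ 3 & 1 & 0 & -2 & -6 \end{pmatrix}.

The determinant is -664.

Expand along column 3 (it has 4 zeros):
  − (1) · M_43   where M_43 = det([2 1 -1 4; -4 2 6 5; -2 1 -5 1; 3 1 -2 -6]) = 664
det = (-1)·(1)·(664) = -664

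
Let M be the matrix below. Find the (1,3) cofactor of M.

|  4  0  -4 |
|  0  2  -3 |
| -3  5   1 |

6

Delete row 1 and column 3; the remaining 2×2 submatrix is [0 2; -3 5].
Its determinant is 0·5 − 2·(-3) = 6.
The cofactor carries sign (−1)^(1+3) = +1, so C_{1,3} = +(6) = 6.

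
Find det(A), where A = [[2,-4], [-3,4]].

det(A) = 2·4 − (-4)·(-3) = 8 − 12 = -4

The determinant is -4.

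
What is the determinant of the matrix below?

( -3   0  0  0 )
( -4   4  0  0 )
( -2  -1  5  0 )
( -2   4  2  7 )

The determinant is -420.

The matrix is lower triangular, so the determinant is the product of the diagonal entries:
det = (-3) · (4) · (5) · (7) = -420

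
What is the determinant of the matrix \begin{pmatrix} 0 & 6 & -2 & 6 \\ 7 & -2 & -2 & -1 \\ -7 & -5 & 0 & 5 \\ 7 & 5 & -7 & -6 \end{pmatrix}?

-3416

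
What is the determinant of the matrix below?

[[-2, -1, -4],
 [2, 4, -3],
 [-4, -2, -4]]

Expand along row 1:
  + (-2) · |4 -3; -2 -4| = (-2)·(-16 − 6) = 44
  − (-1) · |2 -3; -4 -4| = −(-1)·(-8 − 12) = -20
  + (-4) · |2 4; -4 -2| = (-4)·(-4 − (-16)) = -48
Sum: (44) + (-20) + (-48) = -24

-24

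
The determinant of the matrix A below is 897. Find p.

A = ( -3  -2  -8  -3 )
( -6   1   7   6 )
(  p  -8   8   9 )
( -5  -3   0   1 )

-8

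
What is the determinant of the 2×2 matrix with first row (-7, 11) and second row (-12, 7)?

The determinant is 83.

det = (-7)·7 − 11·(-12) = -49 − (-132) = 83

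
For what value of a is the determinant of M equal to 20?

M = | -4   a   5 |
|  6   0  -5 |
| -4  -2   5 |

a = -4

Expanding along the column containing a, det(M) is linear in a: det(M) = (-10)·a + (-20).
Set (-10)·a + (-20) = 20  ⇒  (-10)·a = 40  ⇒  a = -4.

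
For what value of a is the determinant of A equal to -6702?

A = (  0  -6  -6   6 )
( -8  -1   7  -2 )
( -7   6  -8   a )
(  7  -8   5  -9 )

Expanding along the column containing a, det(A) is linear in a: det(A) = (960)·a + (-11502).
Set (960)·a + (-11502) = -6702  ⇒  (960)·a = 4800  ⇒  a = 5.

5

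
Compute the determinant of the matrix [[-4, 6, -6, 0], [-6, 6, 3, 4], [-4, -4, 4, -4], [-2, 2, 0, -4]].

Expand along row 1 (it has 1 zero):
  + (-4) · M_11   where M_11 = det([6 3 4; -4 4 -4; 2 0 -4]) = -200
  − (6) · M_12   where M_12 = det([-6 3 4; -4 4 -4; -2 0 -4]) = 104
  + (-6) · M_13   where M_13 = det([-6 6 4; -4 -4 -4; -2 2 -4]) = -256
det = (+1)·(-4)·(-200) + (-1)·(6)·(104) + (+1)·(-6)·(-256) = 1712

1712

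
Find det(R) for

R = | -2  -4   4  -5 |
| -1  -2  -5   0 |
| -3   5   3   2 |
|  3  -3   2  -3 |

det(R) = 115

Expand along row 2 (it has 1 zero):
  − (-1) · M_21   where M_21 = det([-4 4 -5; 5 3 2; -3 2 -3]) = -7
  + (-2) · M_22   where M_22 = det([-2 4 -5; -3 3 2; 3 2 -3]) = 89
  − (-5) · M_23   where M_23 = det([-2 -4 -5; -3 5 2; 3 -3 -3]) = 60
det = (-1)·(-1)·(-7) + (+1)·(-2)·(89) + (-1)·(-5)·(60) = 115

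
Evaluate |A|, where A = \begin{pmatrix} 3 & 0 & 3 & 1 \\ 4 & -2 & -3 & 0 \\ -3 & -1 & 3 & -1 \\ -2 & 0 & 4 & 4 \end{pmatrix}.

Expand along column 2 (it has 2 zeros):
  + (-2) · M_22   where M_22 = det([3 3 1; -3 3 -1; -2 4 4]) = 84
  − (-1) · M_32   where M_32 = det([3 3 1; 4 -3 0; -2 4 4]) = -74
det = (+1)·(-2)·(84) + (-1)·(-1)·(-74) = -242

The determinant is -242.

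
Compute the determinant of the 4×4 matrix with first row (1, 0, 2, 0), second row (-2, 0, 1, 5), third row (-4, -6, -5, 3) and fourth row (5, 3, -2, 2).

Expand along row 1 (it has 2 zeros):
  + (1) · M_11   where M_11 = det([0 1 5; -6 -5 3; 3 -2 2]) = 156
  + (2) · M_13   where M_13 = det([-2 0 5; -4 -6 3; 5 3 2]) = 132
det = (+1)·(1)·(156) + (+1)·(2)·(132) = 420

420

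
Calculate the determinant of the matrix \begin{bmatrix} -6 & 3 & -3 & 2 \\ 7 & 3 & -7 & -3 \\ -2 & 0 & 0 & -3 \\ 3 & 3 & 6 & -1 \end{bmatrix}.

Expand along row 3 (it has 2 zeros):
  + (-2) · M_31   where M_31 = det([3 -3 2; 3 -7 -3; 3 6 -1]) = 171
  − (-3) · M_34   where M_34 = det([-6 3 -3; 7 3 -7; 3 3 6]) = -459
det = (+1)·(-2)·(171) + (-1)·(-3)·(-459) = -1719

The determinant is -1719.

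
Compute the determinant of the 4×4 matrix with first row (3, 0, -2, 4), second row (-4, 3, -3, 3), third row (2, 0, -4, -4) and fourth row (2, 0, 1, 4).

Expand along column 2 (it has 3 zeros):
  + (3) · M_22   where M_22 = det([3 -2 4; 2 -4 -4; 2 1 4]) = 36
det = (+1)·(3)·(36) = 108

108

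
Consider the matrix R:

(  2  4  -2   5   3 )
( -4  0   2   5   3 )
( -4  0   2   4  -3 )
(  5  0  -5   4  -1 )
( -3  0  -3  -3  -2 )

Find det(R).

Expand along column 2 (it has 4 zeros):
  − (4) · M_12   where M_12 = det([-4 2 5 3; -4 2 4 -3; 5 -5 4 -1; -3 -3 -3 -2]) = 1420
det = (-1)·(4)·(1420) = -5680

det(R) = -5680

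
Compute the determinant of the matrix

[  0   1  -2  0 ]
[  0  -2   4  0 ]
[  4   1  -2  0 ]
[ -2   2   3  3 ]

Expand along column 4 (it has 3 zeros):
  + (3) · M_44   where M_44 = det([0 1 -2; 0 -2 4; 4 1 -2]) = 0
det = (+1)·(3)·(0) = 0

The determinant is 0.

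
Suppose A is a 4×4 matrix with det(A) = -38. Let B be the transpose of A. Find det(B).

|B| = -38

det(Aᵀ) = det(A).
det(B) = (1)·(-38) = -38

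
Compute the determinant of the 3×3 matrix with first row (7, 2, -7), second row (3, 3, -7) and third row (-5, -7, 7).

Expand along row 1:
  + 7 · |3 -7; -7 7| = 7·(21 − 49) = -196
  − 2 · |3 -7; -5 7| = −2·(21 − 35) = 28
  + (-7) · |3 3; -5 -7| = (-7)·(-21 − (-15)) = 42
Sum: (-196) + (28) + (42) = -126

-126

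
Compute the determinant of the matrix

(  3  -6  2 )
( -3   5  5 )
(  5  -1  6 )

-197

Expand along column 1:
  + 3 · |5 5; -1 6| = 3·(30 − (-5)) = 105
  − (-3) · |-6 2; -1 6| = −(-3)·(-36 − (-2)) = -102
  + 5 · |-6 2; 5 5| = 5·(-30 − 10) = -200
Sum: (105) + (-102) + (-200) = -197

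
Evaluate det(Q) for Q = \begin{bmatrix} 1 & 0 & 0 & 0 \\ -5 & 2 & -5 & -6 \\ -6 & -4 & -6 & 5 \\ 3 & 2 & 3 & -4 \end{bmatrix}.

Expand along row 1 (it has 3 zeros):
  + (1) · M_11   where M_11 = det([2 -5 -6; -4 -6 5; 2 3 -4]) = 48
det = (+1)·(1)·(48) = 48

The determinant is 48.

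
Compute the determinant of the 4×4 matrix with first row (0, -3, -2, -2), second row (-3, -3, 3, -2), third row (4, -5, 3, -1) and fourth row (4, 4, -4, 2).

Expand along row 1 (it has 1 zero):
  − (-3) · M_12   where M_12 = det([-3 3 -2; 4 3 -1; 4 -4 2]) = 14
  + (-2) · M_13   where M_13 = det([-3 -3 -2; 4 -5 -1; 4 4 2]) = -18
  − (-2) · M_14   where M_14 = det([-3 -3 3; 4 -5 3; 4 4 -4]) = 0
det = (-1)·(-3)·(14) + (+1)·(-2)·(-18) + (-1)·(-2)·(0) = 78

78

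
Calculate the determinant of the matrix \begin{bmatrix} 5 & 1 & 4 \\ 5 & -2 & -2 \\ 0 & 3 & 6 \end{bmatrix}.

0

Expand along row 3:
  − 3 · |5 4; 5 -2| = −3·(-10 − 20) = 90
  + 6 · |5 1; 5 -2| = 6·(-10 − 5) = -90
Sum: (90) + (-90) = 0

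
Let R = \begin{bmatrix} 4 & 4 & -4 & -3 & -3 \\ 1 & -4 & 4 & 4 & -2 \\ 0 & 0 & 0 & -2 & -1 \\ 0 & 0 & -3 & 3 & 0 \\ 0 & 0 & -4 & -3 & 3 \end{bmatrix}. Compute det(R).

R is block upper-triangular with a 2×2 block and a 3×3 block on the diagonal, so its determinant equals the product of the determinants of the diagonal blocks.
det of the 2×2 block = -20
det of the 3×3 block = -39
det = (-20)·(-39) = 780

780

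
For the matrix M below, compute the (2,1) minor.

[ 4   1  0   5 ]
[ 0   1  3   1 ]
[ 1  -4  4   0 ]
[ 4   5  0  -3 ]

Delete row 2 and column 1; the remaining 3×3 submatrix is [1 0 5; -4 4 0; 5 0 -3].
Its determinant is -112.

-112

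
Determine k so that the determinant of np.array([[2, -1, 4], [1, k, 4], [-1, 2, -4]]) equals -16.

k = 2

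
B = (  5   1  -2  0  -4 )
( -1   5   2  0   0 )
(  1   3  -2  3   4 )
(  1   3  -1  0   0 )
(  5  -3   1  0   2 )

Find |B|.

Expand along column 4 (it has 4 zeros):
  − (3) · M_34   where M_34 = det([5 1 -2 -4; -1 5 2 0; 1 3 -1 0; 5 -3 1 2]) = -340
det = (-1)·(3)·(-340) = 1020

1020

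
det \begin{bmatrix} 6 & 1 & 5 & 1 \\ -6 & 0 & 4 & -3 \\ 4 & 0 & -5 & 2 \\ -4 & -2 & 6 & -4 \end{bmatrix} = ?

The determinant is 84.

Expand along column 2 (it has 2 zeros):
  − (1) · M_12   where M_12 = det([-6 4 -3; 4 -5 2; -4 6 -4]) = -28
  + (-2) · M_42   where M_42 = det([6 5 1; -6 4 -3; 4 -5 2]) = -28
det = (-1)·(1)·(-28) + (+1)·(-2)·(-28) = 84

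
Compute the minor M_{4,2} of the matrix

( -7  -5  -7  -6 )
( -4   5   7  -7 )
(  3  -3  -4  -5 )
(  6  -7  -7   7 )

Delete row 4 and column 2; the remaining 3×3 submatrix is [-7 -7 -6; -4 7 -7; 3 -4 -5].
Its determinant is 758.

758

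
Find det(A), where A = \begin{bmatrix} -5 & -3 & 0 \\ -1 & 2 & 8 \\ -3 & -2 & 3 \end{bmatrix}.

det(A) = -47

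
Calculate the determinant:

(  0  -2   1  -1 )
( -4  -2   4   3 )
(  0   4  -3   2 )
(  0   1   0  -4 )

The determinant is -36.

Expand along column 1 (it has 3 zeros):
  − (-4) · M_21   where M_21 = det([-2 1 -1; 4 -3 2; 1 0 -4]) = -9
det = (-1)·(-4)·(-9) = -36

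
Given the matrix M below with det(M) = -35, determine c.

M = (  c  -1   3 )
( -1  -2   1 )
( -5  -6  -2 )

-3

Expanding along the row containing c, det(M) is linear in c: det(M) = (10)·c + (-5).
Set (10)·c + (-5) = -35  ⇒  (10)·c = -30  ⇒  c = -3.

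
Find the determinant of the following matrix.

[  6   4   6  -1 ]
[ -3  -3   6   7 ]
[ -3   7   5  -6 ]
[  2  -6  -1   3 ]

Expand along row 1:
  + (6) · M_11   where M_11 = det([-3 6 7; 7 5 -6; -6 -1 3]) = 224
  − (4) · M_12   where M_12 = det([-3 6 7; -3 5 -6; 2 -1 3]) = -94
  + (6) · M_13   where M_13 = det([-3 -3 7; -3 7 -6; 2 -6 3]) = 82
  − (-1) · M_14   where M_14 = det([-3 -3 6; -3 7 5; 2 -6 -1]) = -66
det = (+1)·(6)·(224) + (-1)·(4)·(-94) + (+1)·(6)·(82) + (-1)·(-1)·(-66) = 2146

2146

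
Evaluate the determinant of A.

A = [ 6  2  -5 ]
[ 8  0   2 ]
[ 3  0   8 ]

-116

Expand along column 2:
  − 2 · |8 2; 3 8| = −2·(64 − 6) = -116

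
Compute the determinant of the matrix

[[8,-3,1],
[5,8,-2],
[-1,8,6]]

The determinant is 644.

Expand along row 1:
  + 8 · |8 -2; 8 6| = 8·(48 − (-16)) = 512
  − (-3) · |5 -2; -1 6| = −(-3)·(30 − 2) = 84
  + 1 · |5 8; -1 8| = 1·(40 − (-8)) = 48
Sum: (512) + (84) + (48) = 644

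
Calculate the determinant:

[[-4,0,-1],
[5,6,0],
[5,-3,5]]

Expand along column 2:
  + 6 · |-4 -1; 5 5| = 6·(-20 − (-5)) = -90
  − (-3) · |-4 -1; 5 0| = −(-3)·(0 − (-5)) = 15
Sum: (-90) + (15) = -75

The determinant is -75.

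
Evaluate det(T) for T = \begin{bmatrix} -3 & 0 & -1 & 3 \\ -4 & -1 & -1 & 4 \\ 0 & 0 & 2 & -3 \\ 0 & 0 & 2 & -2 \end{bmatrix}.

The determinant is 6.

T is block upper-triangular with a 2×2 block and a 2×2 block on the diagonal, so its determinant equals the product of the determinants of the diagonal blocks.
det of the 2×2 block = 3
det of the 2×2 block = 2
det = (3)·(2) = 6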